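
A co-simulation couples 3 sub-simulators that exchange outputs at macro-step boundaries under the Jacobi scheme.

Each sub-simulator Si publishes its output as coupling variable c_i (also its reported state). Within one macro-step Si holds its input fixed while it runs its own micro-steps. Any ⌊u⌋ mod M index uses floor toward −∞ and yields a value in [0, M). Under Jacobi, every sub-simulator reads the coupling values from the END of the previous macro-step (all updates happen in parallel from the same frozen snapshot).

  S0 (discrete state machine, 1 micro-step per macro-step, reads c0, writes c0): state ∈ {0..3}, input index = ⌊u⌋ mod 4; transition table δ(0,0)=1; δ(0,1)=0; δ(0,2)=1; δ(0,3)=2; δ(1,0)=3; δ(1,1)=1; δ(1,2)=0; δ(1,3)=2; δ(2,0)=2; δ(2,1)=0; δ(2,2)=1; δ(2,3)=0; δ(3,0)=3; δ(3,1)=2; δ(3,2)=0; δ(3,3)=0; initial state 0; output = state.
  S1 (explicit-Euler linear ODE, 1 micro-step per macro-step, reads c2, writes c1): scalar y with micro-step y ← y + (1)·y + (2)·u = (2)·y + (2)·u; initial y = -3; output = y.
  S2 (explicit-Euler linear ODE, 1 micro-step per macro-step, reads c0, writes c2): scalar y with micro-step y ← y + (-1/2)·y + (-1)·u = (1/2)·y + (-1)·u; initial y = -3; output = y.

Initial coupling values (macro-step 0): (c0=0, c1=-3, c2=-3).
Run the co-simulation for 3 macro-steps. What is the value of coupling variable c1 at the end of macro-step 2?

c1 at macro-step 2 = -27

macro 1: S0 reads c0=0 → after 1×micro: 1; S1 reads c2=-3 → after 1×micro: -12; S2 reads c0=0 → after 1×micro: -3/2 ⇒ (c0=1, c1=-12, c2=-3/2)
macro 2: S0 reads c0=1 → after 1×micro: 1; S1 reads c2=-3/2 → after 1×micro: -27; S2 reads c0=1 → after 1×micro: -7/4 ⇒ (c0=1, c1=-27, c2=-7/4)
macro 3: S0 reads c0=1 → after 1×micro: 1; S1 reads c2=-7/4 → after 1×micro: -115/2; S2 reads c0=1 → after 1×micro: -15/8 ⇒ (c0=1, c1=-115/2, c2=-15/8)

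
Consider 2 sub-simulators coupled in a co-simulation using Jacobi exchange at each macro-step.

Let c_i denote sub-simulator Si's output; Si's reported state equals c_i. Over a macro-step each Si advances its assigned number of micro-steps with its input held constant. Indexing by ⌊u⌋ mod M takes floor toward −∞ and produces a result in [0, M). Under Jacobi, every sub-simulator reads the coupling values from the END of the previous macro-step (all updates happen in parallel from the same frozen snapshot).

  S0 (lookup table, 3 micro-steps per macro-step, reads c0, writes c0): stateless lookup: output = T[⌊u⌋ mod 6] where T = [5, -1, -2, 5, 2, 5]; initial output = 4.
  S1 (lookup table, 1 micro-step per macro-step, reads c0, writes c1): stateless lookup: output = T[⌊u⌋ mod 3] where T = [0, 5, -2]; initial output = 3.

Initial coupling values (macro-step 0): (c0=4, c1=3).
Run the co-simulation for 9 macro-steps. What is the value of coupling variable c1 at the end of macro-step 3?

c1 at macro-step 3 = 5

macro 1: S0 reads c0=4 → after 3×micro: 2; S1 reads c0=4 → after 1×micro: 5 ⇒ (c0=2, c1=5)
macro 2: S0 reads c0=2 → after 3×micro: -2; S1 reads c0=2 → after 1×micro: -2 ⇒ (c0=-2, c1=-2)
macro 3: S0 reads c0=-2 → after 3×micro: 2; S1 reads c0=-2 → after 1×micro: 5 ⇒ (c0=2, c1=5)
macro 4: S0 reads c0=2 → after 3×micro: -2; S1 reads c0=2 → after 1×micro: -2 ⇒ (c0=-2, c1=-2)
macro 5: S0 reads c0=-2 → after 3×micro: 2; S1 reads c0=-2 → after 1×micro: 5 ⇒ (c0=2, c1=5)
macro 6: S0 reads c0=2 → after 3×micro: -2; S1 reads c0=2 → after 1×micro: -2 ⇒ (c0=-2, c1=-2)
macro 7: S0 reads c0=-2 → after 3×micro: 2; S1 reads c0=-2 → after 1×micro: 5 ⇒ (c0=2, c1=5)
macro 8: S0 reads c0=2 → after 3×micro: -2; S1 reads c0=2 → after 1×micro: -2 ⇒ (c0=-2, c1=-2)
macro 9: S0 reads c0=-2 → after 3×micro: 2; S1 reads c0=-2 → after 1×micro: 5 ⇒ (c0=2, c1=5)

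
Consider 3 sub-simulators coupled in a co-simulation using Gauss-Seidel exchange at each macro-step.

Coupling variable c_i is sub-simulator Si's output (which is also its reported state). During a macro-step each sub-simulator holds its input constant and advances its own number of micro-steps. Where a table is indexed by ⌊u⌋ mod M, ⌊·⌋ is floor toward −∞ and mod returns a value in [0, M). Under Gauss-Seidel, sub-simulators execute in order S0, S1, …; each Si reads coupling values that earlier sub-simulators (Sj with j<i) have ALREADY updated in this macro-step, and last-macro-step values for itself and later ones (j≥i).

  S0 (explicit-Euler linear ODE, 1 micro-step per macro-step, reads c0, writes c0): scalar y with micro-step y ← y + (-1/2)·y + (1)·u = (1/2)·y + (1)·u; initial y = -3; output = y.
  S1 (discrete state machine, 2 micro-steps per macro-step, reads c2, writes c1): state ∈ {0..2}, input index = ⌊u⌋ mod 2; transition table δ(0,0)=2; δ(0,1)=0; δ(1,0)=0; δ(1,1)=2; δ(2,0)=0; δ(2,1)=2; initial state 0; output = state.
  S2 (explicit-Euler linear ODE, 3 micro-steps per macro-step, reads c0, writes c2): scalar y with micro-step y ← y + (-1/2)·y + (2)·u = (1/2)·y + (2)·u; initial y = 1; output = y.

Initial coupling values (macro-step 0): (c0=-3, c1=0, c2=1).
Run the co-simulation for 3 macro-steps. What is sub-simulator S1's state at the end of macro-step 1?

S1 state at macro-step 1 = 0

macro 1: S0 reads c0=-3 → after 1×micro: -9/2; S1 reads c2=1 → after 2×micro: 0; S2 reads c0=-9/2 → after 3×micro: -125/8 ⇒ (c0=-9/2, c1=0, c2=-125/8)
macro 2: S0 reads c0=-9/2 → after 1×micro: -27/4; S1 reads c2=-125/8 → after 2×micro: 0; S2 reads c0=-27/4 → after 3×micro: -1637/64 ⇒ (c0=-27/4, c1=0, c2=-1637/64)
macro 3: S0 reads c0=-27/4 → after 1×micro: -81/8; S1 reads c2=-1637/64 → after 2×micro: 0; S2 reads c0=-81/8 → after 3×micro: -19781/512 ⇒ (c0=-81/8, c1=0, c2=-19781/512)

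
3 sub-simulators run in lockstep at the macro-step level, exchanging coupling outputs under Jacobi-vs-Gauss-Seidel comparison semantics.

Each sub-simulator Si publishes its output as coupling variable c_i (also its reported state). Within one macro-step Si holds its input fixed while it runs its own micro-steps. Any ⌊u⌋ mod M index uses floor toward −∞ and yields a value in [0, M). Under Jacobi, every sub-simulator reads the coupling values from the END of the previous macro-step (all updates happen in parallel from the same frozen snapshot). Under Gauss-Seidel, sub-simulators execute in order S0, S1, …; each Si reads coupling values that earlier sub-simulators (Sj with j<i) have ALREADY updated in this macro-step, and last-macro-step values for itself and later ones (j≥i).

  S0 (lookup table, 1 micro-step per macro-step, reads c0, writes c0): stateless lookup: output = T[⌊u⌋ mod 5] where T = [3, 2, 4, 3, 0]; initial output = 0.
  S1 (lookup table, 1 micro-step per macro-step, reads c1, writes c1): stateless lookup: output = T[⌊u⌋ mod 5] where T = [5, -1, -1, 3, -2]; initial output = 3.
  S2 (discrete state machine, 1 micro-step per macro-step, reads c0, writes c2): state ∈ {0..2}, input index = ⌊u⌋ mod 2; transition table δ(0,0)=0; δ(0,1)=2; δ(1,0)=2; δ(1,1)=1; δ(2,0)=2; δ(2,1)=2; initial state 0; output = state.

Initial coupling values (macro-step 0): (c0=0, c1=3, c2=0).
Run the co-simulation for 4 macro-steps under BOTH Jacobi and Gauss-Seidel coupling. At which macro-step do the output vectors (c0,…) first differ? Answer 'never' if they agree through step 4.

[Jacobi] macro 1: S0 reads c0=0 → after 1×micro: 3; S1 reads c1=3 → after 1×micro: 3; S2 reads c0=0 → after 1×micro: 0 ⇒ (c0=3, c1=3, c2=0)
[Jacobi] macro 2: S0 reads c0=3 → after 1×micro: 3; S1 reads c1=3 → after 1×micro: 3; S2 reads c0=3 → after 1×micro: 2 ⇒ (c0=3, c1=3, c2=2)
[Jacobi] macro 3: S0 reads c0=3 → after 1×micro: 3; S1 reads c1=3 → after 1×micro: 3; S2 reads c0=3 → after 1×micro: 2 ⇒ (c0=3, c1=3, c2=2)
[Jacobi] macro 4: S0 reads c0=3 → after 1×micro: 3; S1 reads c1=3 → after 1×micro: 3; S2 reads c0=3 → after 1×micro: 2 ⇒ (c0=3, c1=3, c2=2)
[Gauss-Seidel] macro 1: S0 reads c0=0 → after 1×micro: 3; S1 reads c1=3 → after 1×micro: 3; S2 reads c0=3 → after 1×micro: 2 ⇒ (c0=3, c1=3, c2=2)
[Gauss-Seidel] macro 2: S0 reads c0=3 → after 1×micro: 3; S1 reads c1=3 → after 1×micro: 3; S2 reads c0=3 → after 1×micro: 2 ⇒ (c0=3, c1=3, c2=2)
[Gauss-Seidel] macro 3: S0 reads c0=3 → after 1×micro: 3; S1 reads c1=3 → after 1×micro: 3; S2 reads c0=3 → after 1×micro: 2 ⇒ (c0=3, c1=3, c2=2)
[Gauss-Seidel] macro 4: S0 reads c0=3 → after 1×micro: 3; S1 reads c1=3 → after 1×micro: 3; S2 reads c0=3 → after 1×micro: 2 ⇒ (c0=3, c1=3, c2=2)

first divergence at macro-step: 1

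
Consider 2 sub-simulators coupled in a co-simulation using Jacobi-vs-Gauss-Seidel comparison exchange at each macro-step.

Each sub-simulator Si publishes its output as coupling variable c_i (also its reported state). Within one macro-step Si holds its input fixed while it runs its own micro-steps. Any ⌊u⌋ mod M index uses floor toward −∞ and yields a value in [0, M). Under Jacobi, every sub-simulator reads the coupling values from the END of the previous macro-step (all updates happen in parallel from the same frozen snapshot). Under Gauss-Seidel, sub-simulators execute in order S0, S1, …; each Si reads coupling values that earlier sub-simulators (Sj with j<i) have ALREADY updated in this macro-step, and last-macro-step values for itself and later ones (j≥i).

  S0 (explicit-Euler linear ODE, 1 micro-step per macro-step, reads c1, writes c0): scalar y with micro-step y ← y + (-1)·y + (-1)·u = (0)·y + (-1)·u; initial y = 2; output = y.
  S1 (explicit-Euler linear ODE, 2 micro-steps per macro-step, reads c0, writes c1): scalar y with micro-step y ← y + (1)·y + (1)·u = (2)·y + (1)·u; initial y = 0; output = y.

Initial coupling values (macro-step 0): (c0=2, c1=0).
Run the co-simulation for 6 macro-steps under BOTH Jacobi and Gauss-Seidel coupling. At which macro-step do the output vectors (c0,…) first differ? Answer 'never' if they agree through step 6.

first divergence at macro-step: 1

[Jacobi] macro 1: S0 reads c1=0 → after 1×micro: 0; S1 reads c0=2 → after 2×micro: 6 ⇒ (c0=0, c1=6)
[Jacobi] macro 2: S0 reads c1=6 → after 1×micro: -6; S1 reads c0=0 → after 2×micro: 24 ⇒ (c0=-6, c1=24)
[Jacobi] macro 3: S0 reads c1=24 → after 1×micro: -24; S1 reads c0=-6 → after 2×micro: 78 ⇒ (c0=-24, c1=78)
[Jacobi] macro 4: S0 reads c1=78 → after 1×micro: -78; S1 reads c0=-24 → after 2×micro: 240 ⇒ (c0=-78, c1=240)
[Jacobi] macro 5: S0 reads c1=240 → after 1×micro: -240; S1 reads c0=-78 → after 2×micro: 726 ⇒ (c0=-240, c1=726)
[Jacobi] macro 6: S0 reads c1=726 → after 1×micro: -726; S1 reads c0=-240 → after 2×micro: 2184 ⇒ (c0=-726, c1=2184)
[Gauss-Seidel] macro 1: S0 reads c1=0 → after 1×micro: 0; S1 reads c0=0 → after 2×micro: 0 ⇒ (c0=0, c1=0)
[Gauss-Seidel] macro 2: S0 reads c1=0 → after 1×micro: 0; S1 reads c0=0 → after 2×micro: 0 ⇒ (c0=0, c1=0)
[Gauss-Seidel] macro 3: S0 reads c1=0 → after 1×micro: 0; S1 reads c0=0 → after 2×micro: 0 ⇒ (c0=0, c1=0)
[Gauss-Seidel] macro 4: S0 reads c1=0 → after 1×micro: 0; S1 reads c0=0 → after 2×micro: 0 ⇒ (c0=0, c1=0)
[Gauss-Seidel] macro 5: S0 reads c1=0 → after 1×micro: 0; S1 reads c0=0 → after 2×micro: 0 ⇒ (c0=0, c1=0)
[Gauss-Seidel] macro 6: S0 reads c1=0 → after 1×micro: 0; S1 reads c0=0 → after 2×micro: 0 ⇒ (c0=0, c1=0)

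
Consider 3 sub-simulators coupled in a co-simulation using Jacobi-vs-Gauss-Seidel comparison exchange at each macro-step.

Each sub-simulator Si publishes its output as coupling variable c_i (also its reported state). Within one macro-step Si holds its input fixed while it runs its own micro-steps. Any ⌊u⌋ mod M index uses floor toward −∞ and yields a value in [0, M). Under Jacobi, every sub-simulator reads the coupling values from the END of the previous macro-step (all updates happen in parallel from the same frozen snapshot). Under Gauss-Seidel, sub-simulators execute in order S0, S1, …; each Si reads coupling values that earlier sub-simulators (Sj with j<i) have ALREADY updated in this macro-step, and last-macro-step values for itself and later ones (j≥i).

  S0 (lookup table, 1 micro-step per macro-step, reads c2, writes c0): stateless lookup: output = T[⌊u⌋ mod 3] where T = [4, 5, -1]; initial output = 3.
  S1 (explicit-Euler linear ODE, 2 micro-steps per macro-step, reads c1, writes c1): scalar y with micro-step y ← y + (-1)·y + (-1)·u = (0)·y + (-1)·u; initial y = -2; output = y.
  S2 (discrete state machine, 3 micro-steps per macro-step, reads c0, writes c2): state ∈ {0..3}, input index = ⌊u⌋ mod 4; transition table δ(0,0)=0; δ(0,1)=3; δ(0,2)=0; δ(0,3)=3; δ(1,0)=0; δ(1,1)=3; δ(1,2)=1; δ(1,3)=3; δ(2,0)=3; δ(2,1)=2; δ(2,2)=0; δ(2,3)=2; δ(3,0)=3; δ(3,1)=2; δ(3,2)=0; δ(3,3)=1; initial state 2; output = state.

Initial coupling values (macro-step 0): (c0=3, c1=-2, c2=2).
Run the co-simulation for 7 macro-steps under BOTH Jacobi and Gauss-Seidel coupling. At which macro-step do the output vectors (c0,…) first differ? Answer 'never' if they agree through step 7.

first divergence at macro-step: never

[Jacobi] macro 1: S0 reads c2=2 → after 1×micro: -1; S1 reads c1=-2 → after 2×micro: 2; S2 reads c0=3 → after 3×micro: 2 ⇒ (c0=-1, c1=2, c2=2)
[Jacobi] macro 2: S0 reads c2=2 → after 1×micro: -1; S1 reads c1=2 → after 2×micro: -2; S2 reads c0=-1 → after 3×micro: 2 ⇒ (c0=-1, c1=-2, c2=2)
[Jacobi] macro 3: S0 reads c2=2 → after 1×micro: -1; S1 reads c1=-2 → after 2×micro: 2; S2 reads c0=-1 → after 3×micro: 2 ⇒ (c0=-1, c1=2, c2=2)
[Jacobi] macro 4: S0 reads c2=2 → after 1×micro: -1; S1 reads c1=2 → after 2×micro: -2; S2 reads c0=-1 → after 3×micro: 2 ⇒ (c0=-1, c1=-2, c2=2)
[Jacobi] macro 5: S0 reads c2=2 → after 1×micro: -1; S1 reads c1=-2 → after 2×micro: 2; S2 reads c0=-1 → after 3×micro: 2 ⇒ (c0=-1, c1=2, c2=2)
[Jacobi] macro 6: S0 reads c2=2 → after 1×micro: -1; S1 reads c1=2 → after 2×micro: -2; S2 reads c0=-1 → after 3×micro: 2 ⇒ (c0=-1, c1=-2, c2=2)
[Jacobi] macro 7: S0 reads c2=2 → after 1×micro: -1; S1 reads c1=-2 → after 2×micro: 2; S2 reads c0=-1 → after 3×micro: 2 ⇒ (c0=-1, c1=2, c2=2)
[Gauss-Seidel] macro 1: S0 reads c2=2 → after 1×micro: -1; S1 reads c1=-2 → after 2×micro: 2; S2 reads c0=-1 → after 3×micro: 2 ⇒ (c0=-1, c1=2, c2=2)
[Gauss-Seidel] macro 2: S0 reads c2=2 → after 1×micro: -1; S1 reads c1=2 → after 2×micro: -2; S2 reads c0=-1 → after 3×micro: 2 ⇒ (c0=-1, c1=-2, c2=2)
[Gauss-Seidel] macro 3: S0 reads c2=2 → after 1×micro: -1; S1 reads c1=-2 → after 2×micro: 2; S2 reads c0=-1 → after 3×micro: 2 ⇒ (c0=-1, c1=2, c2=2)
[Gauss-Seidel] macro 4: S0 reads c2=2 → after 1×micro: -1; S1 reads c1=2 → after 2×micro: -2; S2 reads c0=-1 → after 3×micro: 2 ⇒ (c0=-1, c1=-2, c2=2)
[Gauss-Seidel] macro 5: S0 reads c2=2 → after 1×micro: -1; S1 reads c1=-2 → after 2×micro: 2; S2 reads c0=-1 → after 3×micro: 2 ⇒ (c0=-1, c1=2, c2=2)
[Gauss-Seidel] macro 6: S0 reads c2=2 → after 1×micro: -1; S1 reads c1=2 → after 2×micro: -2; S2 reads c0=-1 → after 3×micro: 2 ⇒ (c0=-1, c1=-2, c2=2)
[Gauss-Seidel] macro 7: S0 reads c2=2 → after 1×micro: -1; S1 reads c1=-2 → after 2×micro: 2; S2 reads c0=-1 → after 3×micro: 2 ⇒ (c0=-1, c1=2, c2=2)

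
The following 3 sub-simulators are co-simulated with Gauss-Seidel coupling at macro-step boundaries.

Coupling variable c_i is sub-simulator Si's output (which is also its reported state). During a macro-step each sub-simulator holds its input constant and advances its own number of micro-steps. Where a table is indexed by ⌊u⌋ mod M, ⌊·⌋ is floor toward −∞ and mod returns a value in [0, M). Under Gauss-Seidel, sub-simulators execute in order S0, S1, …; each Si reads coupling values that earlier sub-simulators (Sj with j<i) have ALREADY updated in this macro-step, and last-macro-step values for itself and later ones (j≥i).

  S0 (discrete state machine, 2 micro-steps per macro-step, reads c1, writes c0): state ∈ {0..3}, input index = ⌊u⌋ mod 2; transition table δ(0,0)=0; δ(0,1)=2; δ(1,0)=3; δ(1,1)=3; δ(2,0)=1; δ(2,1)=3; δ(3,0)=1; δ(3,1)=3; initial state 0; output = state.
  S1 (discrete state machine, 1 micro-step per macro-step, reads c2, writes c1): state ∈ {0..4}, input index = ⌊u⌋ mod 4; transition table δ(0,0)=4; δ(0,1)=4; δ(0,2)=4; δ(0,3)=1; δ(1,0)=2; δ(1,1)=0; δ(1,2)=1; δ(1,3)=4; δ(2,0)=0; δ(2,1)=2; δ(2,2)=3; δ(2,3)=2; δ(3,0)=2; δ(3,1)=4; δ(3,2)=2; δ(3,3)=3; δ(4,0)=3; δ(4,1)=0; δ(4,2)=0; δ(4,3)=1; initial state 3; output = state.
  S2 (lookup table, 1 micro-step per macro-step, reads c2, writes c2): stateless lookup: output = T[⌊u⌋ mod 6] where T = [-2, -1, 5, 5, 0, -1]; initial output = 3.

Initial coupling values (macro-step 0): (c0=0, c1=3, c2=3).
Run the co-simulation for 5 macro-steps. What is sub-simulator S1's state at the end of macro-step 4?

S1 state at macro-step 4 = 4

macro 1: S0 reads c1=3 → after 2×micro: 3; S1 reads c2=3 → after 1×micro: 3; S2 reads c2=3 → after 1×micro: 5 ⇒ (c0=3, c1=3, c2=5)
macro 2: S0 reads c1=3 → after 2×micro: 3; S1 reads c2=5 → after 1×micro: 4; S2 reads c2=5 → after 1×micro: -1 ⇒ (c0=3, c1=4, c2=-1)
macro 3: S0 reads c1=4 → after 2×micro: 3; S1 reads c2=-1 → after 1×micro: 1; S2 reads c2=-1 → after 1×micro: -1 ⇒ (c0=3, c1=1, c2=-1)
macro 4: S0 reads c1=1 → after 2×micro: 3; S1 reads c2=-1 → after 1×micro: 4; S2 reads c2=-1 → after 1×micro: -1 ⇒ (c0=3, c1=4, c2=-1)
macro 5: S0 reads c1=4 → after 2×micro: 3; S1 reads c2=-1 → after 1×micro: 1; S2 reads c2=-1 → after 1×micro: -1 ⇒ (c0=3, c1=1, c2=-1)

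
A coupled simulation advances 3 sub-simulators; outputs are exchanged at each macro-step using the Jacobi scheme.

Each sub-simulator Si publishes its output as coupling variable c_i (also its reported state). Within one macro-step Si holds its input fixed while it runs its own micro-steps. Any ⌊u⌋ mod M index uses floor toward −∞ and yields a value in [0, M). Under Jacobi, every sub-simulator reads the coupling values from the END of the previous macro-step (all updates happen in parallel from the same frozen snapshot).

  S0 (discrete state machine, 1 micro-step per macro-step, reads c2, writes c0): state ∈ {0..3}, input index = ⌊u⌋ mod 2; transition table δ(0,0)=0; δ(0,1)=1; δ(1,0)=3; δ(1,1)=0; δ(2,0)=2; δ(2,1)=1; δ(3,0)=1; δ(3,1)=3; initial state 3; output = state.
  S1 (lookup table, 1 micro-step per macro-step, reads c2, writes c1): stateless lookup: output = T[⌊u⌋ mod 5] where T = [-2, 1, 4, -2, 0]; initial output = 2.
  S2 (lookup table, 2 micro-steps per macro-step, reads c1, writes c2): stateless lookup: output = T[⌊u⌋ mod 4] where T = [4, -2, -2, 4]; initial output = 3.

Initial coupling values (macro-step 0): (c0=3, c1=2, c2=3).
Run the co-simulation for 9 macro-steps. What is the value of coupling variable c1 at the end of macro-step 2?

c1 at macro-step 2 = -2

macro 1: S0 reads c2=3 → after 1×micro: 3; S1 reads c2=3 → after 1×micro: -2; S2 reads c1=2 → after 2×micro: -2 ⇒ (c0=3, c1=-2, c2=-2)
macro 2: S0 reads c2=-2 → after 1×micro: 1; S1 reads c2=-2 → after 1×micro: -2; S2 reads c1=-2 → after 2×micro: -2 ⇒ (c0=1, c1=-2, c2=-2)
macro 3: S0 reads c2=-2 → after 1×micro: 3; S1 reads c2=-2 → after 1×micro: -2; S2 reads c1=-2 → after 2×micro: -2 ⇒ (c0=3, c1=-2, c2=-2)
macro 4: S0 reads c2=-2 → after 1×micro: 1; S1 reads c2=-2 → after 1×micro: -2; S2 reads c1=-2 → after 2×micro: -2 ⇒ (c0=1, c1=-2, c2=-2)
macro 5: S0 reads c2=-2 → after 1×micro: 3; S1 reads c2=-2 → after 1×micro: -2; S2 reads c1=-2 → after 2×micro: -2 ⇒ (c0=3, c1=-2, c2=-2)
macro 6: S0 reads c2=-2 → after 1×micro: 1; S1 reads c2=-2 → after 1×micro: -2; S2 reads c1=-2 → after 2×micro: -2 ⇒ (c0=1, c1=-2, c2=-2)
macro 7: S0 reads c2=-2 → after 1×micro: 3; S1 reads c2=-2 → after 1×micro: -2; S2 reads c1=-2 → after 2×micro: -2 ⇒ (c0=3, c1=-2, c2=-2)
macro 8: S0 reads c2=-2 → after 1×micro: 1; S1 reads c2=-2 → after 1×micro: -2; S2 reads c1=-2 → after 2×micro: -2 ⇒ (c0=1, c1=-2, c2=-2)
macro 9: S0 reads c2=-2 → after 1×micro: 3; S1 reads c2=-2 → after 1×micro: -2; S2 reads c1=-2 → after 2×micro: -2 ⇒ (c0=3, c1=-2, c2=-2)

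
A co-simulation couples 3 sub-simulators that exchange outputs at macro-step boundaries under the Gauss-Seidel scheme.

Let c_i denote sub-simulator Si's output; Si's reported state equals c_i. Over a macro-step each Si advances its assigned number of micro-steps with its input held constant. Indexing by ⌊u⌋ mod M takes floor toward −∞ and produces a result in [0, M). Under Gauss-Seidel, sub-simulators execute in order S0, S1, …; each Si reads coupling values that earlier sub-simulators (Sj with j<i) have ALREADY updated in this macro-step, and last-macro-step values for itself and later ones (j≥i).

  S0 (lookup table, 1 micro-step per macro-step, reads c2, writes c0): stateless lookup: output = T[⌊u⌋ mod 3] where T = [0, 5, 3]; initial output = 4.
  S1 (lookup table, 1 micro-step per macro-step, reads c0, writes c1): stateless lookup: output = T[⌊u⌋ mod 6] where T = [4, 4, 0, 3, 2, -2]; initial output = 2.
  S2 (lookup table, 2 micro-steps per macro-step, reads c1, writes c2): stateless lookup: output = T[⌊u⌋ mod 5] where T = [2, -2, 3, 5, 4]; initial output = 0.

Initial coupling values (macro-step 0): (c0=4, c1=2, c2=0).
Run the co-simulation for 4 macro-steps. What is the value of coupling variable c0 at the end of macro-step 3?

c0 at macro-step 3 = 3

macro 1: S0 reads c2=0 → after 1×micro: 0; S1 reads c0=0 → after 1×micro: 4; S2 reads c1=4 → after 2×micro: 4 ⇒ (c0=0, c1=4, c2=4)
macro 2: S0 reads c2=4 → after 1×micro: 5; S1 reads c0=5 → after 1×micro: -2; S2 reads c1=-2 → after 2×micro: 5 ⇒ (c0=5, c1=-2, c2=5)
macro 3: S0 reads c2=5 → after 1×micro: 3; S1 reads c0=3 → after 1×micro: 3; S2 reads c1=3 → after 2×micro: 5 ⇒ (c0=3, c1=3, c2=5)
macro 4: S0 reads c2=5 → after 1×micro: 3; S1 reads c0=3 → after 1×micro: 3; S2 reads c1=3 → after 2×micro: 5 ⇒ (c0=3, c1=3, c2=5)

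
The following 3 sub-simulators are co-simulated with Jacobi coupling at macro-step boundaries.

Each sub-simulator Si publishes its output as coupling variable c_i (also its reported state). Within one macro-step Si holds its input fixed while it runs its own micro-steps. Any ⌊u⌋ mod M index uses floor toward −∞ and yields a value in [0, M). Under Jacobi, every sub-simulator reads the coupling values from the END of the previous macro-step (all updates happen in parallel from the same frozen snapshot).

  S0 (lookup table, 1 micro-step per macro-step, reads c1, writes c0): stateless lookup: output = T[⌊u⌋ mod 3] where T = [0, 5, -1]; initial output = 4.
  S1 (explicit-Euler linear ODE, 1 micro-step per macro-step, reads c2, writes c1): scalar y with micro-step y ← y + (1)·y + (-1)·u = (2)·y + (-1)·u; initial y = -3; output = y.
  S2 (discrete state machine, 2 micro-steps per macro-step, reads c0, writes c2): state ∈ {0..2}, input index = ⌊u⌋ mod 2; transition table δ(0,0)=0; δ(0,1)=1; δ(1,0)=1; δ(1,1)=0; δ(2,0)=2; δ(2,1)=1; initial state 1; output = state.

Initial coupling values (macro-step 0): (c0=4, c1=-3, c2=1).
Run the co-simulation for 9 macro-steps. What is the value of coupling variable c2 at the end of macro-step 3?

macro 1: S0 reads c1=-3 → after 1×micro: 0; S1 reads c2=1 → after 1×micro: -7; S2 reads c0=4 → after 2×micro: 1 ⇒ (c0=0, c1=-7, c2=1)
macro 2: S0 reads c1=-7 → after 1×micro: -1; S1 reads c2=1 → after 1×micro: -15; S2 reads c0=0 → after 2×micro: 1 ⇒ (c0=-1, c1=-15, c2=1)
macro 3: S0 reads c1=-15 → after 1×micro: 0; S1 reads c2=1 → after 1×micro: -31; S2 reads c0=-1 → after 2×micro: 1 ⇒ (c0=0, c1=-31, c2=1)
macro 4: S0 reads c1=-31 → after 1×micro: -1; S1 reads c2=1 → after 1×micro: -63; S2 reads c0=0 → after 2×micro: 1 ⇒ (c0=-1, c1=-63, c2=1)
macro 5: S0 reads c1=-63 → after 1×micro: 0; S1 reads c2=1 → after 1×micro: -127; S2 reads c0=-1 → after 2×micro: 1 ⇒ (c0=0, c1=-127, c2=1)
macro 6: S0 reads c1=-127 → after 1×micro: -1; S1 reads c2=1 → after 1×micro: -255; S2 reads c0=0 → after 2×micro: 1 ⇒ (c0=-1, c1=-255, c2=1)
macro 7: S0 reads c1=-255 → after 1×micro: 0; S1 reads c2=1 → after 1×micro: -511; S2 reads c0=-1 → after 2×micro: 1 ⇒ (c0=0, c1=-511, c2=1)
macro 8: S0 reads c1=-511 → after 1×micro: -1; S1 reads c2=1 → after 1×micro: -1023; S2 reads c0=0 → after 2×micro: 1 ⇒ (c0=-1, c1=-1023, c2=1)
macro 9: S0 reads c1=-1023 → after 1×micro: 0; S1 reads c2=1 → after 1×micro: -2047; S2 reads c0=-1 → after 2×micro: 1 ⇒ (c0=0, c1=-2047, c2=1)

c2 at macro-step 3 = 1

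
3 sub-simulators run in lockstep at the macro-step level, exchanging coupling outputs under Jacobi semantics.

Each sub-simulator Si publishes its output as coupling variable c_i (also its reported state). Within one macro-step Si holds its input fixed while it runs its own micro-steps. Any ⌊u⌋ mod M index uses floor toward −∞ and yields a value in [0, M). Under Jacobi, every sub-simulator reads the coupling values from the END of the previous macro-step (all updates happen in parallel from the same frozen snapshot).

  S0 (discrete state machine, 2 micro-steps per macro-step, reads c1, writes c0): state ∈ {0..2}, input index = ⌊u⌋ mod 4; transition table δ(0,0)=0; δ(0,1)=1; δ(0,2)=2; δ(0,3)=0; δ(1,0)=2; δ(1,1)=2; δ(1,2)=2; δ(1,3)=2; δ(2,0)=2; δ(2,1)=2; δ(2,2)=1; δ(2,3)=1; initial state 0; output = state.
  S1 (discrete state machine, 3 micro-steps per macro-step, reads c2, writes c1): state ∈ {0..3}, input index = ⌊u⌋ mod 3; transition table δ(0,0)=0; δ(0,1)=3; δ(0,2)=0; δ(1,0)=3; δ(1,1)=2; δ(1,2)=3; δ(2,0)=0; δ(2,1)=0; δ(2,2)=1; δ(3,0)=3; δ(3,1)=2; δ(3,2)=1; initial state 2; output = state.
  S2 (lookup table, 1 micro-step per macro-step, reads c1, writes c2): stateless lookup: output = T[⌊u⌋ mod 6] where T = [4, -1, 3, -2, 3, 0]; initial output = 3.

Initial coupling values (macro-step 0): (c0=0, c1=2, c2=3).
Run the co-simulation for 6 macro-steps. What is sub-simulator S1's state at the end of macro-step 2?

macro 1: S0 reads c1=2 → after 2×micro: 1; S1 reads c2=3 → after 3×micro: 0; S2 reads c1=2 → after 1×micro: 3 ⇒ (c0=1, c1=0, c2=3)
macro 2: S0 reads c1=0 → after 2×micro: 2; S1 reads c2=3 → after 3×micro: 0; S2 reads c1=0 → after 1×micro: 4 ⇒ (c0=2, c1=0, c2=4)
macro 3: S0 reads c1=0 → after 2×micro: 2; S1 reads c2=4 → after 3×micro: 0; S2 reads c1=0 → after 1×micro: 4 ⇒ (c0=2, c1=0, c2=4)
macro 4: S0 reads c1=0 → after 2×micro: 2; S1 reads c2=4 → after 3×micro: 0; S2 reads c1=0 → after 1×micro: 4 ⇒ (c0=2, c1=0, c2=4)
macro 5: S0 reads c1=0 → after 2×micro: 2; S1 reads c2=4 → after 3×micro: 0; S2 reads c1=0 → after 1×micro: 4 ⇒ (c0=2, c1=0, c2=4)
macro 6: S0 reads c1=0 → after 2×micro: 2; S1 reads c2=4 → after 3×micro: 0; S2 reads c1=0 → after 1×micro: 4 ⇒ (c0=2, c1=0, c2=4)

S1 state at macro-step 2 = 0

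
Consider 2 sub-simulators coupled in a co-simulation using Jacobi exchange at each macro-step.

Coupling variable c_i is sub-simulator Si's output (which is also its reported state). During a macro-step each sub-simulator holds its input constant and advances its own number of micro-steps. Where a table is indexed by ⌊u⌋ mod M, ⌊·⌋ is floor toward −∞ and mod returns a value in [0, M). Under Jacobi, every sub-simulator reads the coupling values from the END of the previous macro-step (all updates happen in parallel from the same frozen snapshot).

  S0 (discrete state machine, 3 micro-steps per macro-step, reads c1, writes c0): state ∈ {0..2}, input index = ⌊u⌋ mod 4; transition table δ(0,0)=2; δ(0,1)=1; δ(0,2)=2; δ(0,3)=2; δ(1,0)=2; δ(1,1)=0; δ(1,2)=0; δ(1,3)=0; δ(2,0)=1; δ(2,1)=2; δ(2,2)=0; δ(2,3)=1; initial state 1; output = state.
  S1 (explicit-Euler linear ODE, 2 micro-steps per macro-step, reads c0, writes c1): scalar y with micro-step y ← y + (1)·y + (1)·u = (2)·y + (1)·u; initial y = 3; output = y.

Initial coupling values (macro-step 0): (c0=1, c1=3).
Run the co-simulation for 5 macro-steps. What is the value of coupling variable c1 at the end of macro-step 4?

c1 at macro-step 4 = 1023

macro 1: S0 reads c1=3 → after 3×micro: 1; S1 reads c0=1 → after 2×micro: 15 ⇒ (c0=1, c1=15)
macro 2: S0 reads c1=15 → after 3×micro: 1; S1 reads c0=1 → after 2×micro: 63 ⇒ (c0=1, c1=63)
macro 3: S0 reads c1=63 → after 3×micro: 1; S1 reads c0=1 → after 2×micro: 255 ⇒ (c0=1, c1=255)
macro 4: S0 reads c1=255 → after 3×micro: 1; S1 reads c0=1 → after 2×micro: 1023 ⇒ (c0=1, c1=1023)
macro 5: S0 reads c1=1023 → after 3×micro: 1; S1 reads c0=1 → after 2×micro: 4095 ⇒ (c0=1, c1=4095)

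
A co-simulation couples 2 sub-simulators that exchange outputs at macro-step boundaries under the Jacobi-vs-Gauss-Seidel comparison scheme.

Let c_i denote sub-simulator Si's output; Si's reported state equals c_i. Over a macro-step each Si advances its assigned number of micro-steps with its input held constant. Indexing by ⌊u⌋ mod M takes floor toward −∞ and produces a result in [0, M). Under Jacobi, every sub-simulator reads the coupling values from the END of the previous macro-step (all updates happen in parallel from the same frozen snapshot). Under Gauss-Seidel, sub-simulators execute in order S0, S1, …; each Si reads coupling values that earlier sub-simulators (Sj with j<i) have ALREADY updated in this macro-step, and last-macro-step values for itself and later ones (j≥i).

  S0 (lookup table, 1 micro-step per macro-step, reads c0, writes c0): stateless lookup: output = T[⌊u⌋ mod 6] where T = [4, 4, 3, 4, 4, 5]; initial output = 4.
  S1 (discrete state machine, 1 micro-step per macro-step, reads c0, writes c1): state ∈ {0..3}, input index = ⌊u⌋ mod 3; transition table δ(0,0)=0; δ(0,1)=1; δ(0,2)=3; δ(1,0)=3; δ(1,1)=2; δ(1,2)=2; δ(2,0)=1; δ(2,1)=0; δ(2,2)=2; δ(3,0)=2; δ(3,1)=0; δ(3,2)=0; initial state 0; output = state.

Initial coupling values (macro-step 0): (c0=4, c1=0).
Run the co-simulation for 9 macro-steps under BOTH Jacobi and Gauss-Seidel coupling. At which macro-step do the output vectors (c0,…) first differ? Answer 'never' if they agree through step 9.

first divergence at macro-step: never

[Jacobi] macro 1: S0 reads c0=4 → after 1×micro: 4; S1 reads c0=4 → after 1×micro: 1 ⇒ (c0=4, c1=1)
[Jacobi] macro 2: S0 reads c0=4 → after 1×micro: 4; S1 reads c0=4 → after 1×micro: 2 ⇒ (c0=4, c1=2)
[Jacobi] macro 3: S0 reads c0=4 → after 1×micro: 4; S1 reads c0=4 → after 1×micro: 0 ⇒ (c0=4, c1=0)
[Jacobi] macro 4: S0 reads c0=4 → after 1×micro: 4; S1 reads c0=4 → after 1×micro: 1 ⇒ (c0=4, c1=1)
[Jacobi] macro 5: S0 reads c0=4 → after 1×micro: 4; S1 reads c0=4 → after 1×micro: 2 ⇒ (c0=4, c1=2)
[Jacobi] macro 6: S0 reads c0=4 → after 1×micro: 4; S1 reads c0=4 → after 1×micro: 0 ⇒ (c0=4, c1=0)
[Jacobi] macro 7: S0 reads c0=4 → after 1×micro: 4; S1 reads c0=4 → after 1×micro: 1 ⇒ (c0=4, c1=1)
[Jacobi] macro 8: S0 reads c0=4 → after 1×micro: 4; S1 reads c0=4 → after 1×micro: 2 ⇒ (c0=4, c1=2)
[Jacobi] macro 9: S0 reads c0=4 → after 1×micro: 4; S1 reads c0=4 → after 1×micro: 0 ⇒ (c0=4, c1=0)
[Gauss-Seidel] macro 1: S0 reads c0=4 → after 1×micro: 4; S1 reads c0=4 → after 1×micro: 1 ⇒ (c0=4, c1=1)
[Gauss-Seidel] macro 2: S0 reads c0=4 → after 1×micro: 4; S1 reads c0=4 → after 1×micro: 2 ⇒ (c0=4, c1=2)
[Gauss-Seidel] macro 3: S0 reads c0=4 → after 1×micro: 4; S1 reads c0=4 → after 1×micro: 0 ⇒ (c0=4, c1=0)
[Gauss-Seidel] macro 4: S0 reads c0=4 → after 1×micro: 4; S1 reads c0=4 → after 1×micro: 1 ⇒ (c0=4, c1=1)
[Gauss-Seidel] macro 5: S0 reads c0=4 → after 1×micro: 4; S1 reads c0=4 → after 1×micro: 2 ⇒ (c0=4, c1=2)
[Gauss-Seidel] macro 6: S0 reads c0=4 → after 1×micro: 4; S1 reads c0=4 → after 1×micro: 0 ⇒ (c0=4, c1=0)
[Gauss-Seidel] macro 7: S0 reads c0=4 → after 1×micro: 4; S1 reads c0=4 → after 1×micro: 1 ⇒ (c0=4, c1=1)
[Gauss-Seidel] macro 8: S0 reads c0=4 → after 1×micro: 4; S1 reads c0=4 → after 1×micro: 2 ⇒ (c0=4, c1=2)
[Gauss-Seidel] macro 9: S0 reads c0=4 → after 1×micro: 4; S1 reads c0=4 → after 1×micro: 0 ⇒ (c0=4, c1=0)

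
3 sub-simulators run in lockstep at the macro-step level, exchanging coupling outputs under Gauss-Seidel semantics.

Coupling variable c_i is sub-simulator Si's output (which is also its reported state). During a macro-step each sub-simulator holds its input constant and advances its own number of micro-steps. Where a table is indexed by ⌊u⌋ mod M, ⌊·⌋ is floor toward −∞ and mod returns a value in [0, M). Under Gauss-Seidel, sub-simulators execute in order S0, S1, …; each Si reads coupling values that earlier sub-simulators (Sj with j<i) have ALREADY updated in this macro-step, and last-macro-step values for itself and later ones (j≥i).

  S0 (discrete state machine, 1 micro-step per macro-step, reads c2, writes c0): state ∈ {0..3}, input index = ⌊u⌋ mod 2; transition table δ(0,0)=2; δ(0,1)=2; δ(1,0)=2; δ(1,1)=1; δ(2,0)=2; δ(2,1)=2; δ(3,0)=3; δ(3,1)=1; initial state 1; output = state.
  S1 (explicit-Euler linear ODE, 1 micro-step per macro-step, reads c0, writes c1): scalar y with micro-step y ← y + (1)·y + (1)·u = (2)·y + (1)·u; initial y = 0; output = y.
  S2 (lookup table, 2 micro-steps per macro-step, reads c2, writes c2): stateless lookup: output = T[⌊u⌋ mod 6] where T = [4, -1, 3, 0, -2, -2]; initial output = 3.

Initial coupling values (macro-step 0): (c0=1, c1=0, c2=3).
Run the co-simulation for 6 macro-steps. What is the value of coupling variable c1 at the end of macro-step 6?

macro 1: S0 reads c2=3 → after 1×micro: 1; S1 reads c0=1 → after 1×micro: 1; S2 reads c2=3 → after 2×micro: 0 ⇒ (c0=1, c1=1, c2=0)
macro 2: S0 reads c2=0 → after 1×micro: 2; S1 reads c0=2 → after 1×micro: 4; S2 reads c2=0 → after 2×micro: 4 ⇒ (c0=2, c1=4, c2=4)
macro 3: S0 reads c2=4 → after 1×micro: 2; S1 reads c0=2 → after 1×micro: 10; S2 reads c2=4 → after 2×micro: -2 ⇒ (c0=2, c1=10, c2=-2)
macro 4: S0 reads c2=-2 → after 1×micro: 2; S1 reads c0=2 → after 1×micro: 22; S2 reads c2=-2 → after 2×micro: -2 ⇒ (c0=2, c1=22, c2=-2)
macro 5: S0 reads c2=-2 → after 1×micro: 2; S1 reads c0=2 → after 1×micro: 46; S2 reads c2=-2 → after 2×micro: -2 ⇒ (c0=2, c1=46, c2=-2)
macro 6: S0 reads c2=-2 → after 1×micro: 2; S1 reads c0=2 → after 1×micro: 94; S2 reads c2=-2 → after 2×micro: -2 ⇒ (c0=2, c1=94, c2=-2)

c1 at macro-step 6 = 94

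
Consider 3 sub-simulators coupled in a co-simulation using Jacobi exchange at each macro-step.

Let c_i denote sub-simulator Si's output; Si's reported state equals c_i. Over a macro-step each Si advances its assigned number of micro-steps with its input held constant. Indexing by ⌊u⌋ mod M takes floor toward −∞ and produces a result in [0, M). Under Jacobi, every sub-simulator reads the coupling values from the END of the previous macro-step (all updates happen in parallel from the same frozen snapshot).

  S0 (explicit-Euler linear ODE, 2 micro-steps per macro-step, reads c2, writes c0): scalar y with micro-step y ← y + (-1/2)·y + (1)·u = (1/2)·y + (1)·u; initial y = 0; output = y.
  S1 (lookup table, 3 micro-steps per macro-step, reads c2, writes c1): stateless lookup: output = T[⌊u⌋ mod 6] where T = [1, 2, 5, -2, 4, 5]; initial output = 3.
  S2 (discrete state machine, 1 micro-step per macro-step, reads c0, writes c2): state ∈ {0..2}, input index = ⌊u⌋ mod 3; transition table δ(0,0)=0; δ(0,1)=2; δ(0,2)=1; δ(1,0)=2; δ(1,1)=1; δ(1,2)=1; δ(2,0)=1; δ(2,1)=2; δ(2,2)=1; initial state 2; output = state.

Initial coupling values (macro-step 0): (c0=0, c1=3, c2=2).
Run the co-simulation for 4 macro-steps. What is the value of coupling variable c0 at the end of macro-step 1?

c0 at macro-step 1 = 3

macro 1: S0 reads c2=2 → after 2×micro: 3; S1 reads c2=2 → after 3×micro: 5; S2 reads c0=0 → after 1×micro: 1 ⇒ (c0=3, c1=5, c2=1)
macro 2: S0 reads c2=1 → after 2×micro: 9/4; S1 reads c2=1 → after 3×micro: 2; S2 reads c0=3 → after 1×micro: 2 ⇒ (c0=9/4, c1=2, c2=2)
macro 3: S0 reads c2=2 → after 2×micro: 57/16; S1 reads c2=2 → after 3×micro: 5; S2 reads c0=9/4 → after 1×micro: 1 ⇒ (c0=57/16, c1=5, c2=1)
macro 4: S0 reads c2=1 → after 2×micro: 153/64; S1 reads c2=1 → after 3×micro: 2; S2 reads c0=57/16 → after 1×micro: 2 ⇒ (c0=153/64, c1=2, c2=2)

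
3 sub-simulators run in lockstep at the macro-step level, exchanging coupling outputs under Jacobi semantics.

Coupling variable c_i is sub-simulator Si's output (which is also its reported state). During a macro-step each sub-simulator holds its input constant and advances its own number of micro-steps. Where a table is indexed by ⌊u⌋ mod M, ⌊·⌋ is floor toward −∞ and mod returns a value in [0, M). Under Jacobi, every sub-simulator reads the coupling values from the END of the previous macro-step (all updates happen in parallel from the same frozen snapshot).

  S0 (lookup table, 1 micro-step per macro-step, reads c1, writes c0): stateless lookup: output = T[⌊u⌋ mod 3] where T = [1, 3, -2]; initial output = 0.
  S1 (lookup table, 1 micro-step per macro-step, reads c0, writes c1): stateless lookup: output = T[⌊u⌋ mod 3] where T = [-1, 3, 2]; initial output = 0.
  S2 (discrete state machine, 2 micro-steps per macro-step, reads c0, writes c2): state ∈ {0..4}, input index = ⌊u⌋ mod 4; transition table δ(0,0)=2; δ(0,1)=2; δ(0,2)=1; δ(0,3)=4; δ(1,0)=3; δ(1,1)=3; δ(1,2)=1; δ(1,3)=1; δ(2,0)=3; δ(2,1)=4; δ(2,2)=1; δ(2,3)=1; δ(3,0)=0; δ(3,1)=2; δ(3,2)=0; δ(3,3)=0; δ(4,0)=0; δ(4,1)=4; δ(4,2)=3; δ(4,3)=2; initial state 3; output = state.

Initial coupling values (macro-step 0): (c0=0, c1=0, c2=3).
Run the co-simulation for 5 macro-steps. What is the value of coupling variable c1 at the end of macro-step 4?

c1 at macro-step 4 = 3

macro 1: S0 reads c1=0 → after 1×micro: 1; S1 reads c0=0 → after 1×micro: -1; S2 reads c0=0 → after 2×micro: 2 ⇒ (c0=1, c1=-1, c2=2)
macro 2: S0 reads c1=-1 → after 1×micro: -2; S1 reads c0=1 → after 1×micro: 3; S2 reads c0=1 → after 2×micro: 4 ⇒ (c0=-2, c1=3, c2=4)
macro 3: S0 reads c1=3 → after 1×micro: 1; S1 reads c0=-2 → after 1×micro: 3; S2 reads c0=-2 → after 2×micro: 0 ⇒ (c0=1, c1=3, c2=0)
macro 4: S0 reads c1=3 → after 1×micro: 1; S1 reads c0=1 → after 1×micro: 3; S2 reads c0=1 → after 2×micro: 4 ⇒ (c0=1, c1=3, c2=4)
macro 5: S0 reads c1=3 → after 1×micro: 1; S1 reads c0=1 → after 1×micro: 3; S2 reads c0=1 → after 2×micro: 4 ⇒ (c0=1, c1=3, c2=4)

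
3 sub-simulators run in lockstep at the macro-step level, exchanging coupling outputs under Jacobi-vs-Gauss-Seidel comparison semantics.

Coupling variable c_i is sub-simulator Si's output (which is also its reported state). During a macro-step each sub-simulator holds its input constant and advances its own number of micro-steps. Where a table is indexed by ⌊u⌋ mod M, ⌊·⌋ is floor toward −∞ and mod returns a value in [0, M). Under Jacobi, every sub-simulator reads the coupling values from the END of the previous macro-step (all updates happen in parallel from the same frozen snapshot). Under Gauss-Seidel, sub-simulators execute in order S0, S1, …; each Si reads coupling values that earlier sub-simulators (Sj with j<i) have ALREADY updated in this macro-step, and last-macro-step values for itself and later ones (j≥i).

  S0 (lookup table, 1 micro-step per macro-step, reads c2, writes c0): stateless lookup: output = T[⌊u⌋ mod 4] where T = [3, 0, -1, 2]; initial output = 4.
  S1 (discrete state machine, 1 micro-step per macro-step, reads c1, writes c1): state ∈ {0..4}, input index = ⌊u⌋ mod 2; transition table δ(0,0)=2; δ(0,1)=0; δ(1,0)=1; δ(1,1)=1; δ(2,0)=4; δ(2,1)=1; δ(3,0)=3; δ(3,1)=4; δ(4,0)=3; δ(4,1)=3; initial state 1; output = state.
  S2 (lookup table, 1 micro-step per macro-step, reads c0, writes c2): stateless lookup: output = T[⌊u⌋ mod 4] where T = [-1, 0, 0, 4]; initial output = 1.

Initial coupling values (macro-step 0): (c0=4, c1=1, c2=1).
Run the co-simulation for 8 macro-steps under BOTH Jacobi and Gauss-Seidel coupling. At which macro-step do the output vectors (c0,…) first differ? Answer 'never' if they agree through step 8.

first divergence at macro-step: 2

[Jacobi] macro 1: S0 reads c2=1 → after 1×micro: 0; S1 reads c1=1 → after 1×micro: 1; S2 reads c0=4 → after 1×micro: -1 ⇒ (c0=0, c1=1, c2=-1)
[Jacobi] macro 2: S0 reads c2=-1 → after 1×micro: 2; S1 reads c1=1 → after 1×micro: 1; S2 reads c0=0 → after 1×micro: -1 ⇒ (c0=2, c1=1, c2=-1)
[Jacobi] macro 3: S0 reads c2=-1 → after 1×micro: 2; S1 reads c1=1 → after 1×micro: 1; S2 reads c0=2 → after 1×micro: 0 ⇒ (c0=2, c1=1, c2=0)
[Jacobi] macro 4: S0 reads c2=0 → after 1×micro: 3; S1 reads c1=1 → after 1×micro: 1; S2 reads c0=2 → after 1×micro: 0 ⇒ (c0=3, c1=1, c2=0)
[Jacobi] macro 5: S0 reads c2=0 → after 1×micro: 3; S1 reads c1=1 → after 1×micro: 1; S2 reads c0=3 → after 1×micro: 4 ⇒ (c0=3, c1=1, c2=4)
[Jacobi] macro 6: S0 reads c2=4 → after 1×micro: 3; S1 reads c1=1 → after 1×micro: 1; S2 reads c0=3 → after 1×micro: 4 ⇒ (c0=3, c1=1, c2=4)
[Jacobi] macro 7: S0 reads c2=4 → after 1×micro: 3; S1 reads c1=1 → after 1×micro: 1; S2 reads c0=3 → after 1×micro: 4 ⇒ (c0=3, c1=1, c2=4)
[Jacobi] macro 8: S0 reads c2=4 → after 1×micro: 3; S1 reads c1=1 → after 1×micro: 1; S2 reads c0=3 → after 1×micro: 4 ⇒ (c0=3, c1=1, c2=4)
[Gauss-Seidel] macro 1: S0 reads c2=1 → after 1×micro: 0; S1 reads c1=1 → after 1×micro: 1; S2 reads c0=0 → after 1×micro: -1 ⇒ (c0=0, c1=1, c2=-1)
[Gauss-Seidel] macro 2: S0 reads c2=-1 → after 1×micro: 2; S1 reads c1=1 → after 1×micro: 1; S2 reads c0=2 → after 1×micro: 0 ⇒ (c0=2, c1=1, c2=0)
[Gauss-Seidel] macro 3: S0 reads c2=0 → after 1×micro: 3; S1 reads c1=1 → after 1×micro: 1; S2 reads c0=3 → after 1×micro: 4 ⇒ (c0=3, c1=1, c2=4)
[Gauss-Seidel] macro 4: S0 reads c2=4 → after 1×micro: 3; S1 reads c1=1 → after 1×micro: 1; S2 reads c0=3 → after 1×micro: 4 ⇒ (c0=3, c1=1, c2=4)
[Gauss-Seidel] macro 5: S0 reads c2=4 → after 1×micro: 3; S1 reads c1=1 → after 1×micro: 1; S2 reads c0=3 → after 1×micro: 4 ⇒ (c0=3, c1=1, c2=4)
[Gauss-Seidel] macro 6: S0 reads c2=4 → after 1×micro: 3; S1 reads c1=1 → after 1×micro: 1; S2 reads c0=3 → after 1×micro: 4 ⇒ (c0=3, c1=1, c2=4)
[Gauss-Seidel] macro 7: S0 reads c2=4 → after 1×micro: 3; S1 reads c1=1 → after 1×micro: 1; S2 reads c0=3 → after 1×micro: 4 ⇒ (c0=3, c1=1, c2=4)
[Gauss-Seidel] macro 8: S0 reads c2=4 → after 1×micro: 3; S1 reads c1=1 → after 1×micro: 1; S2 reads c0=3 → after 1×micro: 4 ⇒ (c0=3, c1=1, c2=4)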